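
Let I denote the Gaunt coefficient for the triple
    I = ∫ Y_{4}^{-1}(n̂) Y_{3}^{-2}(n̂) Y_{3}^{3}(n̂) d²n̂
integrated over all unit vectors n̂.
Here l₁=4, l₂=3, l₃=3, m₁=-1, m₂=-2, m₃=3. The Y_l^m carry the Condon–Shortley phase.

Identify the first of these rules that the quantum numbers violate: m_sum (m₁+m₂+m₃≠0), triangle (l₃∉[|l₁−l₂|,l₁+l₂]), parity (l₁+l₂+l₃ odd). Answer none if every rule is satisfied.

m₁+m₂+m₃ = -1 − 2 + 3 = 0  ✓
triangle: |4−3|=1 ≤ l₃=3 ≤ 4+3=7  ✓
parity: l₁+l₂+l₃ = 10 is even  ✓

none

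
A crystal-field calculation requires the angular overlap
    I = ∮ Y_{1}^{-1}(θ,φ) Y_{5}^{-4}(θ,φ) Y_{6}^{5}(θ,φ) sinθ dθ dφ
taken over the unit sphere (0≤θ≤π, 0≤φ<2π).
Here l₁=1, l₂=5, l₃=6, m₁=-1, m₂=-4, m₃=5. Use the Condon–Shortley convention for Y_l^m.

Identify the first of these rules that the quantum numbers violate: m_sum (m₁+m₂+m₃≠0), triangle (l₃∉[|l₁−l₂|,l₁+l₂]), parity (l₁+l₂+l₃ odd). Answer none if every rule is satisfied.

none

Σmᵢ = 0  ✓
l₃∈[|l₁−l₂|,l₁+l₂]=[4,6], have l₃=6  ✓
Σlᵢ = 12 ⇒ even  ✓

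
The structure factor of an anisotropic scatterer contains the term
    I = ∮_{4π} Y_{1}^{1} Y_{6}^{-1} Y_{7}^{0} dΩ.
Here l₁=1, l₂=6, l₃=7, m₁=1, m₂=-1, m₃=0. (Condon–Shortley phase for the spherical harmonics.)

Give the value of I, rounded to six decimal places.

Checks pass: Σm=0; 14 even; l₃=7∈[5,7].
(2·1+1)(2·6+1)(2·7+1) = 585
Δ: 0! 2! 12! / 15! → 1/1365
sum: t=0:+1/518400 = 1/518400
3j²(1 6 7; 0 0 0) = Δ·Π!·Σ² = 7/195  (sign -1)
sum: t=0:+1/1209600 = 1/1209600
3j²(1 6 7; 1 -1 0) = Δ·Π!·Σ² = 1/65  (sign -1)
combine: 4πI² = 585·7/195·1/65 = 21/65
take √, sign +1: I = 0.16034227

0.160342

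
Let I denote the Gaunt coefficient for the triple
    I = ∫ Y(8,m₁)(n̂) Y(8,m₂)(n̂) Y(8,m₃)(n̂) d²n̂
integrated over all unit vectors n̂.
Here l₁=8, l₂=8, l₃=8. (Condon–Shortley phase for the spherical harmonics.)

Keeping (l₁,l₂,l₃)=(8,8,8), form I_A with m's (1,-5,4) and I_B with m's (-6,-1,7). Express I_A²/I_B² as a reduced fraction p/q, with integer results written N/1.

l's match ⇒ only the (l;m) 3-j factors differ between A and B.
A: triangle coeff Δ(8,8,8) = 1/236637794250; Σ_t [0,3]: t=0:+1/146313216000 t=1:−1/10450944000 t=2:+1/5225472000 t=3:−1/16721510400 = 1/23410114560; (3j)²=45/7429 [(8 8 8; 1 -5 4)], sign=+1
B: triangle coeff Δ(8,8,8) = 1/236637794250; Σ_t [6,7]: t=6:+1/292626432000 t=7:−1/1024192512000 = 1/409677004800; (3j)²=78/7429 [(8 8 8; -6 -1 7)], sign=-1
I_A²/I_B² = (45/7429)/(78/7429) = 15/26

15/26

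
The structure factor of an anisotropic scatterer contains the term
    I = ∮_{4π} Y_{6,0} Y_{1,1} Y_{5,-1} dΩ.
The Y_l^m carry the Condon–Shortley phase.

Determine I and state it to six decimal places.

0.158246

m-sum 0 ✓  L=12 even ✓  5≤5≤7 ✓
Π(2lᵢ+1) = 13×3×11 = 429
triangle coeff Δ(6,1,5) = 1/858
Σ_t [1,1]: t=1:−1/14400 = -1/14400
(3j)²=6/143 [(6 1 5; 0 0 0)], sign=+1
Σ_t [2,2]: t=2:+1/34560 = 1/34560
(3j)²=5/286 [(6 1 5; 0 1 -1)], sign=+1
⇒ 4πI² = 45/143
I = (+1)√(45/143/(4π)) = 0.15824621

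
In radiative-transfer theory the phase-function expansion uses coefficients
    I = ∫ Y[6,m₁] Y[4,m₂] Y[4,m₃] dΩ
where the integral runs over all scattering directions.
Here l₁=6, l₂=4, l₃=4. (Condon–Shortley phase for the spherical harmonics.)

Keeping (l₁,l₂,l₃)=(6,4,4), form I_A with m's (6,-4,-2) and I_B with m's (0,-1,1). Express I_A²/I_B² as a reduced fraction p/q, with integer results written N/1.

528/1

Shared (l₁,l₂,l₃)=(6,4,4): N and (l;000)² cancel in I_A²/I_B².
A: Δ = 6!·6!·2!/15! = 1/1261260; Racah Σ t=0..0: t=0:+1/1036800 = 1/1036800; ⇒ 3j(6 4 4; 6 -4 -2)² = 4/195, sgn +1
B: Δ = 6!·6!·2!/15! = 1/1261260; Racah Σ t=1..3: t=1:−1/28800 t=2:+1/2304 t=3:−1/2592 = 7/518400; ⇒ 3j(6 4 4; 0 -1 1)² = 1/25740, sgn -1
I_A²/I_B² = (4/195)/(1/25740) = 528/1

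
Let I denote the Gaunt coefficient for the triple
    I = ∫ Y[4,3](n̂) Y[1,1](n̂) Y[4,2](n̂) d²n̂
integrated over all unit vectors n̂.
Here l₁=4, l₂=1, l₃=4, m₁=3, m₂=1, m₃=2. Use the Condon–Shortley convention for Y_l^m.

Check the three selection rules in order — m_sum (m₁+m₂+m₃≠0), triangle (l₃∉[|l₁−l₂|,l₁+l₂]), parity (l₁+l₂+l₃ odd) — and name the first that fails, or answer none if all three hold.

m₁+m₂+m₃ = 3 + 1 + 2 = 6  ✗
triangle: |4−1|=3 ≤ l₃=4 ≤ 4+1=5
parity: l₁+l₂+l₃ = 9 is odd

m_sum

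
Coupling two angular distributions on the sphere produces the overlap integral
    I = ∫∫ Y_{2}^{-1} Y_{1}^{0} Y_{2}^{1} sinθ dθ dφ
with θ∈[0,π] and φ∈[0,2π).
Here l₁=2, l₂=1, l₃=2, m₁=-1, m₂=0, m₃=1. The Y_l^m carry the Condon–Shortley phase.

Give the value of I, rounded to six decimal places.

L=5 odd ⇒ parity kills the (l;000) factor ⇒ I = 0

0.000000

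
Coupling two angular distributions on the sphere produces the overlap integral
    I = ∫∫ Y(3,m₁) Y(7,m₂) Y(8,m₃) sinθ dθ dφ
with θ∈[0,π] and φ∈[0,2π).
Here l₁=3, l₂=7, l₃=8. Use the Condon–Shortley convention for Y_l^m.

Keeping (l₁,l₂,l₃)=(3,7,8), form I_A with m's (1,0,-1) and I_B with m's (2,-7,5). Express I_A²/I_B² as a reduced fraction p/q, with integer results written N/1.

Same 3,7,8: normalisation and zero-m 3j drop out of the ratio.
A: Δ: 2! 4! 12! / 19! → 1/5290740; sum: t=0:+1/4838400 t=1:−1/3110400 t=2:+1/29030400 = -1/12441600; 3j²(3 7 8; 1 0 -1) = Δ·Π!·Σ² = 343/125970  (sign +1)
B: Δ: 2! 4! 12! / 19! → 1/5290740; sum: t=0:+1/5748019200 = 1/5748019200; 3j²(3 7 8; 2 -7 5) = Δ·Π!·Σ² = 13/5814  (sign -1)
I_A²/I_B² = (343/125970)/(13/5814) = 1029/845

1029/845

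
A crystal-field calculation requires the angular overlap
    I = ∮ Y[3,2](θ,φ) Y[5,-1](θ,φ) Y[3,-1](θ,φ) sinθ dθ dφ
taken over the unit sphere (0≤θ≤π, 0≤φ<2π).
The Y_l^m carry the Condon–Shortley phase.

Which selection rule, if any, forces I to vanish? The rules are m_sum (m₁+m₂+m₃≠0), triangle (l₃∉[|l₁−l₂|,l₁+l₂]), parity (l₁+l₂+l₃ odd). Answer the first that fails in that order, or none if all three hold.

m₁+m₂+m₃ = 2 − 1 − 1 = 0  ✓
triangle: |3−5|=2 ≤ l₃=3 ≤ 3+5=8  ✓
parity: l₁+l₂+l₃ = 11 is odd  ✗

parity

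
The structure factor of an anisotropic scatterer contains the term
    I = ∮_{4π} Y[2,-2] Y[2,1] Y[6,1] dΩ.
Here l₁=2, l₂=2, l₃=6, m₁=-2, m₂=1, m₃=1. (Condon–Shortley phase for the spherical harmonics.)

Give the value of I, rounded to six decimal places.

|2−2|≤6≤2+2 violated ⇒ I = 0

0.000000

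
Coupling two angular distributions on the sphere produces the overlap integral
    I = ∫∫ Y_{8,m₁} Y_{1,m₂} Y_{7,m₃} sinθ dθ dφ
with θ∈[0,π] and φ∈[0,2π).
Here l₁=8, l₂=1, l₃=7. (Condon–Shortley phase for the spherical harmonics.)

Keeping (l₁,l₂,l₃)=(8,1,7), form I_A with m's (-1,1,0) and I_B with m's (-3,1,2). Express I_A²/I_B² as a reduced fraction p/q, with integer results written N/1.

36/55

Shared (l₁,l₂,l₃)=(8,1,7): N and (l;000)² cancel in I_A²/I_B².
A: Δ = 2!·14!·0!/17! = 1/2040; Racah Σ t=2..2: t=2:+1/50803200 = 1/50803200; ⇒ 3j(8 1 7; -1 1 0)² = 3/170, sgn -1
B: Δ = 2!·14!·0!/17! = 1/2040; Racah Σ t=2..2: t=2:+1/87091200 = 1/87091200; ⇒ 3j(8 1 7; -3 1 2)² = 11/408, sgn -1
I_A²/I_B² = (3/170)/(11/408) = 36/55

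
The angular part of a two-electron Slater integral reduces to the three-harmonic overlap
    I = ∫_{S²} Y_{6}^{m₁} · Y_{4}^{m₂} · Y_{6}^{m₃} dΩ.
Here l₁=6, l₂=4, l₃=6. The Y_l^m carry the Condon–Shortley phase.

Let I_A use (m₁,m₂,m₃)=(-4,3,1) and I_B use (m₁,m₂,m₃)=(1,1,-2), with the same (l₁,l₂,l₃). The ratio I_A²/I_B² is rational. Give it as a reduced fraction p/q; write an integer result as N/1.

5250/2809

Same 6,4,6: normalisation and zero-m 3j drop out of the ratio.
A: Δ: 4! 8! 4! / 17! → 1/15315300; sum: t=3:−1/725760 t=4:+1/207360 = 1/290304; 3j²(6 4 6; -4 3 1) = Δ·Π!·Σ² = 125/7293  (sign -1)
B: Δ: 4! 8! 4! / 17! → 1/15315300; sum: t=1:−1/82944 t=2:+1/17280 t=3:−1/34560 t=4:+1/725760 = 53/2903040; 3j²(6 4 6; 1 1 -2) = Δ·Π!·Σ² = 2809/306306  (sign +1)
I_A²/I_B² = (125/7293)/(2809/306306) = 5250/2809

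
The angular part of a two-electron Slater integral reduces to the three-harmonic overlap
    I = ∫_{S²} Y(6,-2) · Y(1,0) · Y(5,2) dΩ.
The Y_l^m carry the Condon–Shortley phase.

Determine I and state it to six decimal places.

Checks pass: Σm=0; 12 even; l₃=5∈[5,7].
(2·6+1)(2·1+1)(2·5+1) = 429
Δ: 2! 10! 0! / 13! → 1/858
sum: t=1:−1/14400 = -1/14400
3j²(6 1 5; 0 0 0) = Δ·Π!·Σ² = 6/143  (sign +1)
sum: t=1:−1/30240 = -1/30240
3j²(6 1 5; -2 0 2) = Δ·Π!·Σ² = 16/429  (sign +1)
combine: 4πI² = 429·6/143·16/429 = 96/143
take √, sign +1: I = 0.23113338

0.231133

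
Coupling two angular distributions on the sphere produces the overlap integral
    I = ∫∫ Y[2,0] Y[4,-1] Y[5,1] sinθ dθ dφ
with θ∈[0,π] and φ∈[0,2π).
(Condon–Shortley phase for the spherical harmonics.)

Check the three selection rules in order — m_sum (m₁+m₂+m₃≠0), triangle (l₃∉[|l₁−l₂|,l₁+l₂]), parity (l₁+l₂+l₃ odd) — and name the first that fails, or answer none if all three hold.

m₁+m₂+m₃ = 0 − 1 + 1 = 0  ✓
triangle: |2−4|=2 ≤ l₃=5 ≤ 2+4=6  ✓
parity: l₁+l₂+l₃ = 11 is odd  ✗

parity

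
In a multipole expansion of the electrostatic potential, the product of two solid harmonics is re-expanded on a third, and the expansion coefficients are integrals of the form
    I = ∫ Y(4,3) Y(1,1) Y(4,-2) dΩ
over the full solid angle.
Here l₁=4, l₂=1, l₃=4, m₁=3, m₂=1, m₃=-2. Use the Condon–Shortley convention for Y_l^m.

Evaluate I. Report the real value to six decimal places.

0.000000

m-sum = 3 + 1 − 2 = 2 ≠ 0 ⇒ I = 0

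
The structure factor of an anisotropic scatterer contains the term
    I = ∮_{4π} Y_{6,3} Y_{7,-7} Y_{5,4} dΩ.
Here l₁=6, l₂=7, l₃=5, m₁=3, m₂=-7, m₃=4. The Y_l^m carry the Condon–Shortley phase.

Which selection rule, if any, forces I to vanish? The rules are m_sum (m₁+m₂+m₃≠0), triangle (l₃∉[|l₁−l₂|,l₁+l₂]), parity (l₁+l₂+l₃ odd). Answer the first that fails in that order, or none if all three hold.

m₁+m₂+m₃ = 3 − 7 + 4 = 0  ✓
triangle: |6−7|=1 ≤ l₃=5 ≤ 6+7=13  ✓
parity: l₁+l₂+l₃ = 18 is even  ✓

none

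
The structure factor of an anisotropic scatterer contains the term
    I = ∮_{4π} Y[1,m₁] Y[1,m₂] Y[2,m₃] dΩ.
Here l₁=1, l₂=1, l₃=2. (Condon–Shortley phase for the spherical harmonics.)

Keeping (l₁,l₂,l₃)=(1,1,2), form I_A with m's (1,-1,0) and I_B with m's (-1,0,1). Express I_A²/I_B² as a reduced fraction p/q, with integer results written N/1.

l's match ⇒ only the (l;m) 3-j factors differ between A and B.
A: triangle coeff Δ(1,1,2) = 1/30; Σ_t [0,0]: t=0:+1/4 = 1/4; (3j)²=1/30 [(1 1 2; 1 -1 0)], sign=+1
B: triangle coeff Δ(1,1,2) = 1/30; Σ_t [0,0]: t=0:+1/2 = 1/2; (3j)²=1/10 [(1 1 2; -1 0 1)], sign=-1
I_A²/I_B² = (1/30)/(1/10) = 1/3

1/3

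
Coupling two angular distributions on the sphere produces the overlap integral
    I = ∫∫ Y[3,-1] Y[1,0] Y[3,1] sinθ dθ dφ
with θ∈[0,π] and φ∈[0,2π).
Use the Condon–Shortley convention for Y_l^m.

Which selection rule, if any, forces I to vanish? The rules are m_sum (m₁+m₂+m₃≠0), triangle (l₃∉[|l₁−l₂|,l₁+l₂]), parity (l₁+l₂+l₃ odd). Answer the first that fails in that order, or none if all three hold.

parity

m₁+m₂+m₃ = -1 + 0 + 1 = 0  ✓
triangle: |3−1|=2 ≤ l₃=3 ≤ 3+1=4  ✓
parity: l₁+l₂+l₃ = 7 is odd  ✗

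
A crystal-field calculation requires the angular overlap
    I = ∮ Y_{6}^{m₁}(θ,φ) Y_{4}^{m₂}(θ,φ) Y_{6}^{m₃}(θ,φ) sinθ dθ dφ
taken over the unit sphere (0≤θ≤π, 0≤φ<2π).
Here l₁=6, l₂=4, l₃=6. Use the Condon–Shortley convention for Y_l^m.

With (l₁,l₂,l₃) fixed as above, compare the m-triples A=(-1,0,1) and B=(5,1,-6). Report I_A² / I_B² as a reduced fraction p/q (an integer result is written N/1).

l's match ⇒ only the (l;m) 3-j factors differ between A and B.
A: triangle coeff Δ(6,4,6) = 1/15315300; Σ_t [0,4]: t=0:+1/2903040 t=1:−1/51840 t=2:+1/11520 t=3:−1/20736 t=4:+1/414720 = 1/45360; (3j)²=1024/153153 [(6 4 6; -1 0 1)], sign=-1
B: triangle coeff Δ(6,4,6) = 1/15315300; Σ_t [1,1]: t=1:−1/5806080 = -1/5806080; (3j)²=165/6188 [(6 4 6; 5 1 -6)], sign=-1
I_A²/I_B² = (1024/153153)/(165/6188) = 4096/16335

4096/16335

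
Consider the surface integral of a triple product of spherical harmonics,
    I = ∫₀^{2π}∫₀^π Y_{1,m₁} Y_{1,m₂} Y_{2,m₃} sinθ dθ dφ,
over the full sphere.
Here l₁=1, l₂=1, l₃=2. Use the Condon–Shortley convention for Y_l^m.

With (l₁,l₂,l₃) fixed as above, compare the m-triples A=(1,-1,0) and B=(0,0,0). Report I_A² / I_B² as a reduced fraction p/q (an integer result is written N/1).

Shared (l₁,l₂,l₃)=(1,1,2): N and (l;000)² cancel in I_A²/I_B².
A: Δ = 0!·2!·2!/5! = 1/30; Racah Σ t=0..0: t=0:+1/4 = 1/4; ⇒ 3j(1 1 2; 1 -1 0)² = 1/30, sgn +1
B: Δ = 0!·2!·2!/5! = 1/30; Racah Σ t=0..0: t=0:+1/1 = 1/1; ⇒ 3j(1 1 2; 0 0 0)² = 2/15, sgn +1
I_A²/I_B² = (1/30)/(2/15) = 1/4

1/4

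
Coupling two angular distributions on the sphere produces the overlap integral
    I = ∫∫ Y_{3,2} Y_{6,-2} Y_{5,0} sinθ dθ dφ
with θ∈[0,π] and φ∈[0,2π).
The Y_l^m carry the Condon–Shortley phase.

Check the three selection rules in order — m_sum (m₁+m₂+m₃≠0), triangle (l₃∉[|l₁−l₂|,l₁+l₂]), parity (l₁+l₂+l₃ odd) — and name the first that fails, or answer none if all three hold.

none

azimuthal sum: 2 − 2 + 0 = 0  ✓
3 ≤ 5 ≤ 9 (triangle on l)  ✓
L = 3 + 6 + 5 = 14 (even)  ✓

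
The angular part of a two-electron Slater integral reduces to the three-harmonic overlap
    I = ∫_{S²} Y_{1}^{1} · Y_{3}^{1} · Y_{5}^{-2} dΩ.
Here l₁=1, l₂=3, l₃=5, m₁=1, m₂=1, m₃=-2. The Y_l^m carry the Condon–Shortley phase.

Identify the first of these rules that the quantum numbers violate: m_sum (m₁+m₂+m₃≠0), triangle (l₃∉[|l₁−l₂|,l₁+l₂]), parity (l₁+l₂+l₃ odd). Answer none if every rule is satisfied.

triangle

Σmᵢ = 0  ✓
l₃∈[|l₁−l₂|,l₁+l₂]=[2,4], have l₃=5  ✗
Σlᵢ = 9 ⇒ odd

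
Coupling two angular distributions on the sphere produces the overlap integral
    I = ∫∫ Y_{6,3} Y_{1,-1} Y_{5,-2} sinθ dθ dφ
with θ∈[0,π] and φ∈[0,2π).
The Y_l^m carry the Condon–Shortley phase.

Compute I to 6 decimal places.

-0.245154

Checks pass: Σm=0; 12 even; l₃=5∈[5,7].
(2·6+1)(2·1+1)(2·5+1) = 429
Δ: 2! 10! 0! / 13! → 1/858
sum: t=1:−1/14400 = -1/14400
3j²(6 1 5; 0 0 0) = Δ·Π!·Σ² = 6/143  (sign +1)
sum: t=0:+1/60480 = 1/60480
3j²(6 1 5; 3 -1 -2) = Δ·Π!·Σ² = 6/143  (sign -1)
combine: 4πI² = 429·6/143·6/143 = 108/143
take √, sign -1: I = -0.24515397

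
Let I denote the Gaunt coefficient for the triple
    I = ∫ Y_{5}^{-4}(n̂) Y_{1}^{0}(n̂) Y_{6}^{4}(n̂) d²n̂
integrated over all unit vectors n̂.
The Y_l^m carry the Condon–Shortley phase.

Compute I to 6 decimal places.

0.182727

Checks pass: Σm=0; 12 even; l₃=6∈[4,6].
(2·5+1)(2·1+1)(2·6+1) = 429
Δ: 0! 10! 2! / 13! → 1/858
sum: t=0:+1/14400 = 1/14400
3j²(5 1 6; 0 0 0) = Δ·Π!·Σ² = 6/143  (sign +1)
sum: t=0:+1/362880 = 1/362880
3j²(5 1 6; -4 0 4) = Δ·Π!·Σ² = 10/429  (sign +1)
combine: 4πI² = 429·6/143·10/429 = 60/143
take √, sign +1: I = 0.18272698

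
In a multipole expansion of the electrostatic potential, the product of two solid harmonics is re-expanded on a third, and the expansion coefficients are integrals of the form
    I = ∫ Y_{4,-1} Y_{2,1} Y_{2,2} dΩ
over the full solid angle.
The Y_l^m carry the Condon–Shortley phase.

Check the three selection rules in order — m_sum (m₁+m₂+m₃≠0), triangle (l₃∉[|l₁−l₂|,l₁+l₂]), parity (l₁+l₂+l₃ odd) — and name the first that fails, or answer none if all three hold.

m_sum

m₁+m₂+m₃ = -1 + 1 + 2 = 2  ✗
triangle: |4−2|=2 ≤ l₃=2 ≤ 4+2=6
parity: l₁+l₂+l₃ = 8 is even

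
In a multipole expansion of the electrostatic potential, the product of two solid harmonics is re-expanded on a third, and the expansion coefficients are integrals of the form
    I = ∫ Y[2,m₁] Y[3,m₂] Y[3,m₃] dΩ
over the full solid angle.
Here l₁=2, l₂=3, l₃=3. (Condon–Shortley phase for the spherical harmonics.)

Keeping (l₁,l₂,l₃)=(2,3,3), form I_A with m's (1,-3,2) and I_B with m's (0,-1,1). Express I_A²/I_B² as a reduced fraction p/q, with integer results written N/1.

25/9

l's match ⇒ only the (l;m) 3-j factors differ between A and B.
A: triangle coeff Δ(2,3,3) = 1/3780; Σ_t [0,0]: t=0:+1/48 = 1/48; (3j)²=5/84 [(2 3 3; 1 -3 2)], sign=-1
B: triangle coeff Δ(2,3,3) = 1/3780; Σ_t [0,2]: t=0:+1/16 t=1:−1/6 t=2:+1/96 = -3/32; (3j)²=3/140 [(2 3 3; 0 -1 1)], sign=-1
I_A²/I_B² = (5/84)/(3/140) = 25/9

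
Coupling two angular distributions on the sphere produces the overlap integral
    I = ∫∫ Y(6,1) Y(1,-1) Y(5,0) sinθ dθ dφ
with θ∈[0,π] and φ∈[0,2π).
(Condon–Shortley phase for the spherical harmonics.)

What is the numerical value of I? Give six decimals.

Rules hold: Σm=0, L=12 even, 5≤5≤7.
N = 13·3·11 = 429
Δ = 2!·10!·0!/13! = 1/858
Racah Σ t=1..1: t=1:−1/14400 = -1/14400
⇒ 3j(6 1 5; 0 0 0)² = 6/143, sgn +1
Racah Σ t=0..0: t=0:+1/28800 = 1/28800
⇒ 3j(6 1 5; 1 -1 0)² = 7/286, sgn -1
4πI² = N·(3j₀)²·(3jₘ)² = 63/143
I = -1·√(0.440559/4π) = -0.18723944

-0.187239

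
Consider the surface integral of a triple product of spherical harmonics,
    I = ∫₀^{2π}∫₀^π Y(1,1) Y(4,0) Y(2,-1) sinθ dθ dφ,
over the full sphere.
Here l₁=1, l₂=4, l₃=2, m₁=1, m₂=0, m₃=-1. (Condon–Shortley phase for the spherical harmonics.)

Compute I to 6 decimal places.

0.000000

l₃=2 ∉ [3,5] — triangle fails ⇒ I = 0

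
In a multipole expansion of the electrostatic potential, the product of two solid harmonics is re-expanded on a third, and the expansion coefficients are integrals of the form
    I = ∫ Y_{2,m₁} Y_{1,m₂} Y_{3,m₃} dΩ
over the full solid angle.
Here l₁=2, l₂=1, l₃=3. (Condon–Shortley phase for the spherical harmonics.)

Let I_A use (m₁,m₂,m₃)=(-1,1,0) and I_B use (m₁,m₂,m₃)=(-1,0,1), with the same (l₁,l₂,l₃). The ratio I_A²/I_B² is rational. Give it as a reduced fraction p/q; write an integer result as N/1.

Shared (l₁,l₂,l₃)=(2,1,3): N and (l;000)² cancel in I_A²/I_B².
A: Δ = 0!·4!·2!/7! = 1/105; Racah Σ t=0..0: t=0:+1/12 = 1/12; ⇒ 3j(2 1 3; -1 1 0)² = 1/35, sgn -1
B: Δ = 0!·4!·2!/7! = 1/105; Racah Σ t=0..0: t=0:+1/6 = 1/6; ⇒ 3j(2 1 3; -1 0 1)² = 8/105, sgn +1
I_A²/I_B² = (1/35)/(8/105) = 3/8

3/8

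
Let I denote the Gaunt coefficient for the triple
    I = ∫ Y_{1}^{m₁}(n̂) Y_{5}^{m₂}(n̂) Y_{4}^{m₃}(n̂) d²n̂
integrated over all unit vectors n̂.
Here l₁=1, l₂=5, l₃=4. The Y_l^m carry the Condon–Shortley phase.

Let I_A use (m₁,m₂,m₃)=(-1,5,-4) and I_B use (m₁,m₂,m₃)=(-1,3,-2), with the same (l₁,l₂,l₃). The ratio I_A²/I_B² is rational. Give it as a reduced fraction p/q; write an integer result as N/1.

Same 1,5,4: normalisation and zero-m 3j drop out of the ratio.
A: Δ: 2! 0! 8! / 11! → 1/495; sum: t=2:+1/80640 = 1/80640; 3j²(1 5 4; -1 5 -4) = Δ·Π!·Σ² = 1/11  (sign +1)
B: Δ: 2! 0! 8! / 11! → 1/495; sum: t=2:+1/2880 = 1/2880; 3j²(1 5 4; -1 3 -2) = Δ·Π!·Σ² = 28/495  (sign +1)
I_A²/I_B² = (1/11)/(28/495) = 45/28

45/28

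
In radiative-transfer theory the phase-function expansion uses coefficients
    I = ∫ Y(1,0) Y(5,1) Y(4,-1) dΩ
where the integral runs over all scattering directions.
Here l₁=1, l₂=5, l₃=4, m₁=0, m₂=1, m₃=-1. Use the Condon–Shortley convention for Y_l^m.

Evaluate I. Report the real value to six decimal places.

-0.240571

Rules hold: Σm=0, L=10 even, 4≤4≤6.
N = 3·11·9 = 297
Δ = 2!·0!·8!/11! = 1/495
Racah Σ t=1..1: t=1:−1/576 = -1/576
⇒ 3j(1 5 4; 0 0 0)² = 5/99, sgn -1
Racah Σ t=1..1: t=1:−1/720 = -1/720
⇒ 3j(1 5 4; 0 1 -1)² = 8/165, sgn +1
4πI² = N·(3j₀)²·(3jₘ)² = 8/11
I = -1·√(0.727273/4π) = -0.24057125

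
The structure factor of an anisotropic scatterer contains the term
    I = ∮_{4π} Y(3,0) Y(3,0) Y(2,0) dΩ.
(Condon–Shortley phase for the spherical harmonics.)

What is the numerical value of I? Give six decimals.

m-sum 0 ✓  L=8 even ✓  0≤2≤6 ✓
Π(2lᵢ+1) = 7×7×5 = 245
triangle coeff Δ(3,3,2) = 1/3780
Σ_t [1,3]: t=1:−1/24 t=2:+1/4 t=3:−1/24 = 1/6
(3j)²=4/105 [(3 3 2; 0 0 0)], sign=+1
(m-triple is (0,0,0) — same symbol as above.)
⇒ 4πI² = 16/45
I = (+1)√(16/45/(4π)) = 0.16820883

0.168209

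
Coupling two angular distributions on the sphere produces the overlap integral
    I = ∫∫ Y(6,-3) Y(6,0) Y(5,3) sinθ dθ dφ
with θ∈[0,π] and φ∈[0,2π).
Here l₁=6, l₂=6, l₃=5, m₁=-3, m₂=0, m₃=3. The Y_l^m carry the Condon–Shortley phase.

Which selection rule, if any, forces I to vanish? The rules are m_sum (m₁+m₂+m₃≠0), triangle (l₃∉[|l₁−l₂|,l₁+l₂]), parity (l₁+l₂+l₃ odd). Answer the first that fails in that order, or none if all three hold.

Σmᵢ = 0  ✓
l₃∈[|l₁−l₂|,l₁+l₂]=[0,12], have l₃=5  ✓
Σlᵢ = 17 ⇒ odd  ✗

parity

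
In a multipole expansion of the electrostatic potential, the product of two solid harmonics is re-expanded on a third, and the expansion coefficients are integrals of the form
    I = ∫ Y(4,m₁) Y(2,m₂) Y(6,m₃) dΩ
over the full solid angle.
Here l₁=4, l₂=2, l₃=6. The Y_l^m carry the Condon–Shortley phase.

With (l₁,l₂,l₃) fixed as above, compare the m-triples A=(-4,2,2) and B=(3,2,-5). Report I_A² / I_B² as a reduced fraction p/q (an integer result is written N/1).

1/330

Shared (l₁,l₂,l₃)=(4,2,6): N and (l;000)² cancel in I_A²/I_B².
A: Δ = 0!·8!·4!/13! = 1/6435; Racah Σ t=0..0: t=0:+1/967680 = 1/967680; ⇒ 3j(4 2 6; -4 2 2)² = 1/6435, sgn +1
B: Δ = 0!·8!·4!/13! = 1/6435; Racah Σ t=0..0: t=0:+1/120960 = 1/120960; ⇒ 3j(4 2 6; 3 2 -5)² = 2/39, sgn -1
I_A²/I_B² = (1/6435)/(2/39) = 1/330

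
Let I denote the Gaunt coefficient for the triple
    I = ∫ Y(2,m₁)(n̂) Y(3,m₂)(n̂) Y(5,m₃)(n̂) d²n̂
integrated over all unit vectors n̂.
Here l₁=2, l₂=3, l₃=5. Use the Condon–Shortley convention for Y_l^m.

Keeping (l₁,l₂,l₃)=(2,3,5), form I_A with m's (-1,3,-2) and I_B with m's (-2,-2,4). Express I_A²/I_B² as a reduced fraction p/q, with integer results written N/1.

1/18

l's match ⇒ only the (l;m) 3-j factors differ between A and B.
A: triangle coeff Δ(2,3,5) = 1/2310; Σ_t [0,0]: t=0:+1/4320 = 1/4320; (3j)²=1/330 [(2 3 5; -1 3 -2)], sign=-1
B: triangle coeff Δ(2,3,5) = 1/2310; Σ_t [0,0]: t=0:+1/2880 = 1/2880; (3j)²=3/55 [(2 3 5; -2 -2 4)], sign=-1
I_A²/I_B² = (1/330)/(3/55) = 1/18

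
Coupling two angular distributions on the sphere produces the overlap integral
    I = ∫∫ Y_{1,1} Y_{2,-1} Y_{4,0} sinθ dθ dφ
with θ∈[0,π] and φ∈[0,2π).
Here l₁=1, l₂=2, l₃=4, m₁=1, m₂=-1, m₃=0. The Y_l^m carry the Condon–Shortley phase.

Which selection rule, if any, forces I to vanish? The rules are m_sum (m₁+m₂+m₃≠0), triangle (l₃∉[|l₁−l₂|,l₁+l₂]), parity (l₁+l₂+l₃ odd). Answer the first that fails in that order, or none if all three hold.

m₁+m₂+m₃ = 1 − 1 + 0 = 0  ✓
triangle: |1−2|=1 ≤ l₃=4 ≤ 1+2=3  ✗
parity: l₁+l₂+l₃ = 7 is odd

triangle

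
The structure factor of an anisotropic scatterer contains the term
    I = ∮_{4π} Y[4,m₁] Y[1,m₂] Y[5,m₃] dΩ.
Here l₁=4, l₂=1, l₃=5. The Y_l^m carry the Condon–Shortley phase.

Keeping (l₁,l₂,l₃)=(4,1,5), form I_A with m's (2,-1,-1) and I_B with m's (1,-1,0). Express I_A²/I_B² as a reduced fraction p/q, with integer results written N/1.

Same 4,1,5: normalisation and zero-m 3j drop out of the ratio.
A: Δ: 0! 8! 2! / 11! → 1/495; sum: t=0:+1/2880 = 1/2880; 3j²(4 1 5; 2 -1 -1) = Δ·Π!·Σ² = 2/165  (sign +1)
B: Δ: 0! 8! 2! / 11! → 1/495; sum: t=0:+1/1440 = 1/1440; 3j²(4 1 5; 1 -1 0) = Δ·Π!·Σ² = 2/99  (sign -1)
I_A²/I_B² = (2/165)/(2/99) = 3/5

3/5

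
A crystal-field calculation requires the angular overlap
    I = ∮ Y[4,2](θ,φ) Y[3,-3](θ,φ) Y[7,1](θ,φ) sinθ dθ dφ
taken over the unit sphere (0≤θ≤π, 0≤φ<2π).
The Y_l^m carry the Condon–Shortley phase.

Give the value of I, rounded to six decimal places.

Checks pass: Σm=0; 14 even; l₃=7∈[1,7].
(2·4+1)(2·3+1)(2·7+1) = 945
Δ: 0! 8! 6! / 15! → 1/45045
sum: t=0:+1/20736 = 1/20736
3j²(4 3 7; 0 0 0) = Δ·Π!·Σ² = 35/1287  (sign -1)
sum: t=0:+1/1036800 = 1/1036800
3j²(4 3 7; 2 -3 1) = Δ·Π!·Σ² = 4/6435  (sign +1)
combine: 4πI² = 945·35/1287·4/6435 = 980/61347
take √, sign -1: I = -0.03565426

-0.035654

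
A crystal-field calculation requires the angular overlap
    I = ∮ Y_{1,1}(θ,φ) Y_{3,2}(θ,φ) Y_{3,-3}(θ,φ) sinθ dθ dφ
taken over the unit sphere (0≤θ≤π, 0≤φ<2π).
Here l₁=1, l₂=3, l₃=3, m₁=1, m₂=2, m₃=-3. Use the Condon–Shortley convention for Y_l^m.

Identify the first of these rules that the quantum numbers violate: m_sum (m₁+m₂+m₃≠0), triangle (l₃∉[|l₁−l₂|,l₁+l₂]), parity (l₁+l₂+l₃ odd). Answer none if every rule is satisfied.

parity

azimuthal sum: 1 + 2 − 3 = 0  ✓
2 ≤ 3 ≤ 4 (triangle on l)  ✓
L = 1 + 3 + 3 = 7 (odd)  ✗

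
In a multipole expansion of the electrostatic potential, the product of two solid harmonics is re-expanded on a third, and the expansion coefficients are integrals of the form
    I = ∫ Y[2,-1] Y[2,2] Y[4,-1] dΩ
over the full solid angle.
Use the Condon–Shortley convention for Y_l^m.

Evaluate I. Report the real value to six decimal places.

-0.090112

Rules hold: Σm=0, L=8 even, 0≤4≤4.
N = 5·5·9 = 225
Δ = 0!·4!·4!/9! = 1/630
Racah Σ t=0..0: t=0:+1/16 = 1/16
⇒ 3j(2 2 4; 0 0 0)² = 2/35, sgn +1
Racah Σ t=0..0: t=0:+1/144 = 1/144
⇒ 3j(2 2 4; -1 2 -1)² = 1/126, sgn -1
4πI² = N·(3j₀)²·(3jₘ)² = 5/49
I = -1·√(0.102041/4π) = -0.09011188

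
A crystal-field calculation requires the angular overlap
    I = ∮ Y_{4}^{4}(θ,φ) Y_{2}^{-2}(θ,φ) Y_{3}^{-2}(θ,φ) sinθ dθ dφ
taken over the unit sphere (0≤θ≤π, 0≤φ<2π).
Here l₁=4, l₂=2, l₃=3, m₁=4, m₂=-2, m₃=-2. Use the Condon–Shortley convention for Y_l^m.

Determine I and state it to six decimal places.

0.000000

l₁+l₂+l₃=9 is odd: 3j(l;000)=0 ⇒ I=0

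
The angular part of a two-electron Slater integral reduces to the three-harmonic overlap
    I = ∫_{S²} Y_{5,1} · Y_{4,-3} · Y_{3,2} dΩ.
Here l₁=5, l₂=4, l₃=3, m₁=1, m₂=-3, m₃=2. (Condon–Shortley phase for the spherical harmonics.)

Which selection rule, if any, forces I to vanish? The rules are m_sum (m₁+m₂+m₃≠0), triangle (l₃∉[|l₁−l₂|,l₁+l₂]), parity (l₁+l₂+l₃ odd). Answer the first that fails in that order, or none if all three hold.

Σmᵢ = 0  ✓
l₃∈[|l₁−l₂|,l₁+l₂]=[1,9], have l₃=3  ✓
Σlᵢ = 12 ⇒ even  ✓

none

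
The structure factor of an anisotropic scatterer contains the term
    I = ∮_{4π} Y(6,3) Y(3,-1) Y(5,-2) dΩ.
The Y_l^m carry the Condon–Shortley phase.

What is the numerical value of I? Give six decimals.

-0.152880

Rules hold: Σm=0, L=14 even, 3≤5≤9.
N = 13·7·11 = 1001
Δ = 4!·8!·2!/15! = 1/675675
Racah Σ t=1..3: t=1:−1/8640 t=2:+1/2304 t=3:−1/8640 = 7/34560
⇒ 3j(6 3 5; 0 0 0)² = 7/429, sgn -1
Racah Σ t=0..2: t=0:+1/34560 t=1:−1/8640 t=2:+1/40320 = -1/16128
⇒ 3j(6 3 5; 3 -1 -2)² = 18/1001, sgn +1
4πI² = N·(3j₀)²·(3jₘ)² = 42/143
I = -1·√(0.293706/4π) = -0.15288036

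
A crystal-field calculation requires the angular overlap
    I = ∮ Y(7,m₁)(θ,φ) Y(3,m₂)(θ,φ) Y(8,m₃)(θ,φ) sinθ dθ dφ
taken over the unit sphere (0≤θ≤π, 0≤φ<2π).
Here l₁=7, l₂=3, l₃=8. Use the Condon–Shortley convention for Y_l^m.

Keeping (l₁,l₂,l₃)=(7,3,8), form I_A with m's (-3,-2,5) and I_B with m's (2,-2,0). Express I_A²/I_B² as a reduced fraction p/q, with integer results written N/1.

208/693

Same 7,3,8: normalisation and zero-m 3j drop out of the ratio.
A: Δ: 2! 12! 4! / 19! → 1/5290740; sum: t=0:+1/87091200 t=1:−1/52254720 = -1/130636800; 3j²(7 3 8; -3 -2 5) = Δ·Π!·Σ² = 88/20349  (sign +1)
B: Δ: 2! 12! 4! / 19! → 1/5290740; sum: t=0:+1/7257600 t=1:−1/23224320 = 11/116121600; 3j²(7 3 8; 2 -2 0) = Δ·Π!·Σ² = 121/8398  (sign +1)
I_A²/I_B² = (88/20349)/(121/8398) = 208/693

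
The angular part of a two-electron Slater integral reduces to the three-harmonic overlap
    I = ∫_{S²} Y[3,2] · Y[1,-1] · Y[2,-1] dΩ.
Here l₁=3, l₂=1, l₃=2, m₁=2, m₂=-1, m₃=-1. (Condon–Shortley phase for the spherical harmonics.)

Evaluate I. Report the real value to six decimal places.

0.261169

Checks pass: Σm=0; 6 even; l₃=2∈[2,4].
(2·3+1)(2·1+1)(2·2+1) = 105
Δ: 2! 4! 0! / 7! → 1/105
sum: t=1:−1/4 = -1/4
3j²(3 1 2; 0 0 0) = Δ·Π!·Σ² = 3/35  (sign -1)
sum: t=0:+1/12 = 1/12
3j²(3 1 2; 2 -1 -1) = Δ·Π!·Σ² = 2/21  (sign -1)
combine: 4πI² = 105·3/35·2/21 = 6/7
take √, sign +1: I = 0.26116903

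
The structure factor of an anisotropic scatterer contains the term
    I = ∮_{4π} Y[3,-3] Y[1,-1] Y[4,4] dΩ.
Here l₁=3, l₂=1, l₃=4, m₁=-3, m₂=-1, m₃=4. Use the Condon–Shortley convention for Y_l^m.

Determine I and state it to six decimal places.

0.325735

Rules hold: Σm=0, L=8 even, 2≤4≤4.
N = 7·3·9 = 189
Δ = 0!·6!·2!/9! = 1/252
Racah Σ t=0..0: t=0:+1/36 = 1/36
⇒ 3j(3 1 4; 0 0 0)² = 4/63, sgn +1
Racah Σ t=0..0: t=0:+1/1440 = 1/1440
⇒ 3j(3 1 4; -3 -1 4)² = 1/9, sgn +1
4πI² = N·(3j₀)²·(3jₘ)² = 4/3
I = +1·√(1.33333/4π) = 0.32573501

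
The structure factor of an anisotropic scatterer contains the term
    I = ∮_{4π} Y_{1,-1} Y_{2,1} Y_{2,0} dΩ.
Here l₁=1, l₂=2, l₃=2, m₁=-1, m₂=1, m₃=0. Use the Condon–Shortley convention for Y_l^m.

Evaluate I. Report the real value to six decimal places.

L=5 odd ⇒ parity kills the (l;000) factor ⇒ I = 0

0.000000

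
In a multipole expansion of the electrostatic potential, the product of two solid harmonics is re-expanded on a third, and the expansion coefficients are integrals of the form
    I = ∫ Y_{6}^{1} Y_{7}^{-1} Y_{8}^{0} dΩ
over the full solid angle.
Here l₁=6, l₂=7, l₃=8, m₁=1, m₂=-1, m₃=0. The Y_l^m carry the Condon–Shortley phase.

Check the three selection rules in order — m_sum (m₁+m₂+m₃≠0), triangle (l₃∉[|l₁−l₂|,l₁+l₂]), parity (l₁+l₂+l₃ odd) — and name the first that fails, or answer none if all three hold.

Σmᵢ = 0  ✓
l₃∈[|l₁−l₂|,l₁+l₂]=[1,13], have l₃=8  ✓
Σlᵢ = 21 ⇒ odd  ✗

parity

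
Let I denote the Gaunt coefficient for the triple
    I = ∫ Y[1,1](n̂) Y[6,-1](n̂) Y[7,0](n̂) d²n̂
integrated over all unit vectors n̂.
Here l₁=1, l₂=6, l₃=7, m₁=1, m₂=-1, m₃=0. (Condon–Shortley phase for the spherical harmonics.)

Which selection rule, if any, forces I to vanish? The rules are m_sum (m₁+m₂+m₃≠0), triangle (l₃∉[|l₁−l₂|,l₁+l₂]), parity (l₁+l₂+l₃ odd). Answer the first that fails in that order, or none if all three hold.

azimuthal sum: 1 − 1 + 0 = 0  ✓
5 ≤ 7 ≤ 7 (triangle on l)  ✓
L = 1 + 6 + 7 = 14 (even)  ✓

none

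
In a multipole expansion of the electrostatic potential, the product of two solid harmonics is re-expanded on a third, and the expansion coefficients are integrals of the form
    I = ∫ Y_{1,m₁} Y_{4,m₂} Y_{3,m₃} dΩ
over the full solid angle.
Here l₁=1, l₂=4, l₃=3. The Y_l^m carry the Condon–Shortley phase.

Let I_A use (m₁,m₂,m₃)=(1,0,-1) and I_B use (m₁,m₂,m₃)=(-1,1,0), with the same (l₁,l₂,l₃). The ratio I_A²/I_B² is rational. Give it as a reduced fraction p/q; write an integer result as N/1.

l's match ⇒ only the (l;m) 3-j factors differ between A and B.
A: triangle coeff Δ(1,4,3) = 1/252; Σ_t [0,0]: t=0:+1/96 = 1/96; (3j)²=1/42 [(1 4 3; 1 0 -1)], sign=+1
B: triangle coeff Δ(1,4,3) = 1/252; Σ_t [2,2]: t=2:+1/72 = 1/72; (3j)²=5/126 [(1 4 3; -1 1 0)], sign=-1
I_A²/I_B² = (1/42)/(5/126) = 3/5

3/5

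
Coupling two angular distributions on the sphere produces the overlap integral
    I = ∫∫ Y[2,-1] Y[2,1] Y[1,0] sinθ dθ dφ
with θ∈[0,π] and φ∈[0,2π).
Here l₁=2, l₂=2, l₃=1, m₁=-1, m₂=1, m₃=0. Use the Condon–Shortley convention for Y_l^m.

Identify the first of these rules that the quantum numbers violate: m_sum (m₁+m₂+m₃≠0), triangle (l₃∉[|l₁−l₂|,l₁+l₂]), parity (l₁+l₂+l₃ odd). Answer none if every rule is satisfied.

parity

azimuthal sum: -1 + 1 + 0 = 0  ✓
0 ≤ 1 ≤ 4 (triangle on l)  ✓
L = 2 + 2 + 1 = 5 (odd)  ✗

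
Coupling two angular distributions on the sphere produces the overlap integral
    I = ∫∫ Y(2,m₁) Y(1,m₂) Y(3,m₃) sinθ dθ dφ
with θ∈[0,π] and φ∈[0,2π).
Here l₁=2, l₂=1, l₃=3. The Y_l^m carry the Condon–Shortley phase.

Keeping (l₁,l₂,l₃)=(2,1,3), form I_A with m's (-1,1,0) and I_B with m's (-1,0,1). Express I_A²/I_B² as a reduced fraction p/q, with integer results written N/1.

3/8

l's match ⇒ only the (l;m) 3-j factors differ between A and B.
A: triangle coeff Δ(2,1,3) = 1/105; Σ_t [0,0]: t=0:+1/12 = 1/12; (3j)²=1/35 [(2 1 3; -1 1 0)], sign=-1
B: triangle coeff Δ(2,1,3) = 1/105; Σ_t [0,0]: t=0:+1/6 = 1/6; (3j)²=8/105 [(2 1 3; -1 0 1)], sign=+1
I_A²/I_B² = (1/35)/(8/105) = 3/8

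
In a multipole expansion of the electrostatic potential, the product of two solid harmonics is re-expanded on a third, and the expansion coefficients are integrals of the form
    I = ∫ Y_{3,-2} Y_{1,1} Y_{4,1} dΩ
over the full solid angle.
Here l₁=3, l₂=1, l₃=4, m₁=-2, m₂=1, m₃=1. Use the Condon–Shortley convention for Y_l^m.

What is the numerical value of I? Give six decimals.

Checks pass: Σm=0; 8 even; l₃=4∈[2,4].
(2·3+1)(2·1+1)(2·4+1) = 189
Δ: 0! 6! 2! / 9! → 1/252
sum: t=0:+1/36 = 1/36
3j²(3 1 4; 0 0 0) = Δ·Π!·Σ² = 4/63  (sign +1)
sum: t=0:+1/240 = 1/240
3j²(3 1 4; -2 1 1) = Δ·Π!·Σ² = 1/84  (sign -1)
combine: 4πI² = 189·4/63·1/84 = 1/7
take √, sign -1: I = -0.10662181

-0.106622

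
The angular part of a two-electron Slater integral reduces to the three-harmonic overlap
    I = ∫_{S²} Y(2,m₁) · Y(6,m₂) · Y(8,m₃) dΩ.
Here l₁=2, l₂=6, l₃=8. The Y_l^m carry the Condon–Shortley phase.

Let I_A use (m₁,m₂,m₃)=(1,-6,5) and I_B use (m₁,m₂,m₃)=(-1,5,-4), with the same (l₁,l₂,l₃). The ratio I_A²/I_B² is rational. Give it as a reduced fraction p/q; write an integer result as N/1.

l's match ⇒ only the (l;m) 3-j factors differ between A and B.
A: triangle coeff Δ(2,6,8) = 1/30940; Σ_t [0,0]: t=0:+1/2874009600 = 1/2874009600; (3j)²=1/2380 [(2 6 8; 1 -6 5)], sign=-1
B: triangle coeff Δ(2,6,8) = 1/30940; Σ_t [0,0]: t=0:+1/239500800 = 1/239500800; (3j)²=12/7735 [(2 6 8; -1 5 -4)], sign=+1
I_A²/I_B² = (1/2380)/(12/7735) = 13/48

13/48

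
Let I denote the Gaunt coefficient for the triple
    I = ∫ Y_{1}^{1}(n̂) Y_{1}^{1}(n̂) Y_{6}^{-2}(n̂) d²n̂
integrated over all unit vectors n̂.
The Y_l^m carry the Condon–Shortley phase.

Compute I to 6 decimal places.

|1−1|≤6≤1+1 violated ⇒ I = 0

0.000000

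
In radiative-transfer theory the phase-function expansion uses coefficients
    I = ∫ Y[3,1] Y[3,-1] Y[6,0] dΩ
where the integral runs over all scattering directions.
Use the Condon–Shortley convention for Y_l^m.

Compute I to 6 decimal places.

0.177816

Checks pass: Σm=0; 12 even; l₃=6∈[0,6].
(2·3+1)(2·3+1)(2·6+1) = 637
Δ: 0! 6! 6! / 13! → 1/12012
sum: t=0:+1/1296 = 1/1296
3j²(3 3 6; 0 0 0) = Δ·Π!·Σ² = 100/3003  (sign +1)
sum: t=0:+1/2304 = 1/2304
3j²(3 3 6; 1 -1 0) = Δ·Π!·Σ² = 75/4004  (sign +1)
combine: 4πI² = 637·100/3003·75/4004 = 625/1573
take √, sign +1: I = 0.17781595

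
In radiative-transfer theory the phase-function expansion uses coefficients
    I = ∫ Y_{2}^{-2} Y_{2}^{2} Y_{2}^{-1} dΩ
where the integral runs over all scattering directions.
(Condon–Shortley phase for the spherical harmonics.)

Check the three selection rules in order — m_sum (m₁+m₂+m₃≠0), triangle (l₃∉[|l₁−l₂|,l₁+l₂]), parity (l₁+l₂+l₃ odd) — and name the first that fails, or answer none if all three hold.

azimuthal sum: -2 + 2 − 1 = -1  ✗
0 ≤ 2 ≤ 4 (triangle on l)
L = 2 + 2 + 2 = 6 (even)

m_sum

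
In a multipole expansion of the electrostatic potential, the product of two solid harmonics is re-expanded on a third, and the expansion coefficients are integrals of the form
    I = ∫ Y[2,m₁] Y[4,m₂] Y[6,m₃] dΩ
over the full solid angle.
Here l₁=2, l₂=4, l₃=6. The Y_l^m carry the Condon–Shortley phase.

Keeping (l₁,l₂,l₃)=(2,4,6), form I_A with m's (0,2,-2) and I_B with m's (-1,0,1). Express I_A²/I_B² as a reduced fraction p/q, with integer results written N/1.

24/25

Same 2,4,6: normalisation and zero-m 3j drop out of the ratio.
A: Δ: 0! 4! 8! / 13! → 1/6435; sum: t=0:+1/5760 = 1/5760; 3j²(2 4 6; 0 2 -2) = Δ·Π!·Σ² = 56/2145  (sign +1)
B: Δ: 0! 4! 8! / 13! → 1/6435; sum: t=0:+1/3456 = 1/3456; 3j²(2 4 6; -1 0 1) = Δ·Π!·Σ² = 35/1287  (sign -1)
I_A²/I_B² = (56/2145)/(35/1287) = 24/25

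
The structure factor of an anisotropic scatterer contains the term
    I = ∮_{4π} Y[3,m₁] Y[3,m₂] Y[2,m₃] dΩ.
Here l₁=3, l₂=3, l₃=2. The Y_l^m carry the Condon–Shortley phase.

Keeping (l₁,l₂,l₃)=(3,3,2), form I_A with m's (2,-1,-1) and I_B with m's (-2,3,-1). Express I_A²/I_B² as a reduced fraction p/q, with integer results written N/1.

3/5

Same 3,3,2: normalisation and zero-m 3j drop out of the ratio.
A: Δ: 4! 2! 2! / 9! → 1/3780; sum: t=0:+1/48 t=1:−1/12 = -1/16; 3j²(3 3 2; 2 -1 -1) = Δ·Π!·Σ² = 1/28  (sign +1)
B: Δ: 4! 2! 2! / 9! → 1/3780; sum: t=4:+1/48 = 1/48; 3j²(3 3 2; -2 3 -1) = Δ·Π!·Σ² = 5/84  (sign -1)
I_A²/I_B² = (1/28)/(5/84) = 3/5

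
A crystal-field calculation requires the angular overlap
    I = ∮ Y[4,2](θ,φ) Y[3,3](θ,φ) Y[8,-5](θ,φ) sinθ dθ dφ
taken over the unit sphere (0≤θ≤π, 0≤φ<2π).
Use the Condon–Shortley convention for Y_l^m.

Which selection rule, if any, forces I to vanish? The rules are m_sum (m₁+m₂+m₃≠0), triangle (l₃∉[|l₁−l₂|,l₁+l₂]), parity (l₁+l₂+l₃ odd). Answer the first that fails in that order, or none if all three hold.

triangle

Σmᵢ = 0  ✓
l₃∈[|l₁−l₂|,l₁+l₂]=[1,7], have l₃=8  ✗
Σlᵢ = 15 ⇒ odd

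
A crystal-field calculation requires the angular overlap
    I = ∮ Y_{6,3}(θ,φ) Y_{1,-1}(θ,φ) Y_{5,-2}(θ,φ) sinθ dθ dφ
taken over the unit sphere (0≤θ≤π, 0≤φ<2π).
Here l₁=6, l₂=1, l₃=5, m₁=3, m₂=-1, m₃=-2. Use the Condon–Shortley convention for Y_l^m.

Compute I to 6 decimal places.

Rules hold: Σm=0, L=12 even, 5≤5≤7.
N = 13·3·11 = 429
Δ = 2!·10!·0!/13! = 1/858
Racah Σ t=1..1: t=1:−1/14400 = -1/14400
⇒ 3j(6 1 5; 0 0 0)² = 6/143, sgn +1
Racah Σ t=0..0: t=0:+1/60480 = 1/60480
⇒ 3j(6 1 5; 3 -1 -2)² = 6/143, sgn -1
4πI² = N·(3j₀)²·(3jₘ)² = 108/143
I = -1·√(0.755245/4π) = -0.24515397

-0.245154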